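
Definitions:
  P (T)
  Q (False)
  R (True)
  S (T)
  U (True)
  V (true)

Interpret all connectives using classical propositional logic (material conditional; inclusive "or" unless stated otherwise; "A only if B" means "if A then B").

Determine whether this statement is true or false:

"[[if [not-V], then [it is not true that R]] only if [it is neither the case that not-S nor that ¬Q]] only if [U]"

This is ((¬V → ¬R) → (¬S ↓ ¬Q)) → U.

¬V = ¬T = F
¬R = ¬T = F
¬V → ¬R = F → F = T
¬S = ¬T = F
¬Q = ¬F = T
¬S ↓ ¬Q = F ↓ T = F
(¬V → ¬R) → (¬S ↓ ¬Q) = T → F = F
((¬V → ¬R) → (¬S ↓ ¬Q)) → U = F → T = T

True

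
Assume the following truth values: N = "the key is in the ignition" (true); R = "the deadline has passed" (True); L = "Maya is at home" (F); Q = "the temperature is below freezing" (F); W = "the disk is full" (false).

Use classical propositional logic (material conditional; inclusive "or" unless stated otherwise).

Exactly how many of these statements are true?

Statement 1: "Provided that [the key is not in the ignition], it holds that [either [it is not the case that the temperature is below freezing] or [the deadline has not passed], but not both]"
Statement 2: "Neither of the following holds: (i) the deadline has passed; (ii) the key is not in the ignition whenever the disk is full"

1

Statement 1: In symbols: not N -> (not Q xor not R)

not N = not True = False
not Q = not False = True
not R = not True = False
not Q xor not R = True xor False = True
not N -> (not Q xor not R) = False -> True = True
So Statement 1 is true.

Statement 2: Formalization: R nor (W -> not N)

not N = not True = False
W -> not N = False -> False = True
R nor (W -> not N) = True nor True = False
Thus Statement 2 is false.

1 of the 2 statements is true (Statement 1).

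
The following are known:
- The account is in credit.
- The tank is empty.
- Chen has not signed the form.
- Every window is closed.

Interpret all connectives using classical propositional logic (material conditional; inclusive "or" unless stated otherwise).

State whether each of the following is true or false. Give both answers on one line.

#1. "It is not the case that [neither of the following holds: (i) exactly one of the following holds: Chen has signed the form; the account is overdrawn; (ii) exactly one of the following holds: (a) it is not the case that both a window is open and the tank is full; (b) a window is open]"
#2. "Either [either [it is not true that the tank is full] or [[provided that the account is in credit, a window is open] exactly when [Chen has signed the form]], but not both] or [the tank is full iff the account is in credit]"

Let R = "Chen has signed the form" (F), P = "the account is overdrawn" (F), S = "a window is open" (F), Q = "the tank is full" (F).

#1: This is ¬((R ⊕ P) ↓ ((S ↑ Q) ⊕ S)).

R ⊕ P = F ⊕ F = F
S ↑ Q = F ↑ F = T
(S ↑ Q) ⊕ S = T ⊕ F = T
(R ⊕ P) ↓ ((S ↑ Q) ⊕ S) = F ↓ T = F
¬((R ⊕ P) ↓ ((S ↑ Q) ⊕ S)) = ¬F = T
Hence #1 is true.

#2: In symbols: (¬Q ⊕ ((¬P → S) ↔ R)) ∨ (Q ↔ ¬P)

¬Q = ¬F = T
¬P = ¬F = T
¬P → S = T → F = F
(¬P → S) ↔ R = F ↔ F = T
¬Q ⊕ ((¬P → S) ↔ R) = T ⊕ T = F
¬P = ¬F = T
Q ↔ ¬P = F ↔ T = F
(¬Q ⊕ ((¬P → S) ↔ R)) ∨ (Q ↔ ¬P) = F ∨ F = F
So #2 is false.

#1 T; #2 F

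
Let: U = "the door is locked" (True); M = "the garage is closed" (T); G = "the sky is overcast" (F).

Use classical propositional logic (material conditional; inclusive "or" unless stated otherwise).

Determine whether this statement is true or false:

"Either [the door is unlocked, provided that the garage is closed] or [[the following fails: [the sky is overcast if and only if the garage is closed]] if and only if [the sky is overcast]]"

Values: M=T, U=T, G=F.
Parsed as (M → ¬U) ∨ (¬(G ↔ M) ↔ G)

¬U = ¬T = F
M → ¬U = T → F = F
G ↔ M = F ↔ T = F
¬(G ↔ M) = ¬F = T
¬(G ↔ M) ↔ G = T ↔ F = F
(M → ¬U) ∨ (¬(G ↔ M) ↔ G) = F ∨ F = F

False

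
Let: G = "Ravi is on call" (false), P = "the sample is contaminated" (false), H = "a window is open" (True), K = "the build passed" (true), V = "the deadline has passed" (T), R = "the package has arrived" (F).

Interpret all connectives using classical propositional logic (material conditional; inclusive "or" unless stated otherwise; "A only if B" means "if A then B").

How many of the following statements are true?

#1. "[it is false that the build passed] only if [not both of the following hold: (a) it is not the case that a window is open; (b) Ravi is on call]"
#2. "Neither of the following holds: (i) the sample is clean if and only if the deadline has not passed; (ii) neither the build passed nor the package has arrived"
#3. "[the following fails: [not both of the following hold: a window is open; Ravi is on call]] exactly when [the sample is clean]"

2

#1: In symbols: ¬K → (¬H ↑ G)

¬K = ¬T = F
¬H = ¬T = F
¬H ↑ G = F ↑ F = T
¬K → (¬H ↑ G) = F → T = T
Thus #1 is true.

#2: Parsed as (¬P ↔ ¬V) ↓ (K ↓ R)

¬P = ¬F = T
¬V = ¬T = F
¬P ↔ ¬V = T ↔ F = F
K ↓ R = T ↓ F = F
(¬P ↔ ¬V) ↓ (K ↓ R) = F ↓ F = T
Hence #2 is true.

#3: This is ¬(H ↑ G) ↔ ¬P.

H ↑ G = T ↑ F = T
¬(H ↑ G) = ¬T = F
¬P = ¬F = T
¬(H ↑ G) ↔ ¬P = F ↔ T = F
Hence #3 is false.

2 of the 3 statements are true.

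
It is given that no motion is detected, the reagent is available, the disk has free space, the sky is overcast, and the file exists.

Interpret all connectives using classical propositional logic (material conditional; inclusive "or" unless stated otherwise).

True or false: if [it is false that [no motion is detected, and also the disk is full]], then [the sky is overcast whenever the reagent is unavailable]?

True

Let P = "motion is detected" (False), R = "the disk is full" (False), Q = "the reagent is available" (True), S = "the sky is overcast" (True).
This is not (not P and R) -> (not Q -> S).

not P = not False = True
not P and R = True and False = False
not (not P and R) = not False = True
not Q = not True = False
not Q -> S = False -> True = True
not (not P and R) -> (not Q -> S) = True -> True = True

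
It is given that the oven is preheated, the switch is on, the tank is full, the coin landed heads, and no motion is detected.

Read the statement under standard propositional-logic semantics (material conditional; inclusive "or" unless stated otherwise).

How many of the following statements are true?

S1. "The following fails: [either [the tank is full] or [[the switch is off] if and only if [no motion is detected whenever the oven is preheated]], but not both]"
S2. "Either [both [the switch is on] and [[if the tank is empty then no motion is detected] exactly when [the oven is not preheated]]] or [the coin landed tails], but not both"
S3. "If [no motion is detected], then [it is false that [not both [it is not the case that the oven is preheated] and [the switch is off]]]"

0

Let R = "the tank is full" (T), Q = "the switch is on" (T), P = "the oven is preheated" (T), U = "motion is detected" (F), S = "the coin landed heads" (T).

S1: Parsed as ~(R xor (~Q <-> (P -> ~U)))

~Q = ~T = F
~U = ~F = T
P -> ~U = T -> T = T
~Q <-> (P -> ~U) = F <-> T = F
R xor (~Q <-> (P -> ~U)) = T xor F = T
~(R xor (~Q <-> (P -> ~U))) = ~T = F
So S1 is false.

S2: This is (Q & ((~R -> ~U) <-> ~P)) xor ~S.

~R = ~T = F
~U = ~F = T
~R -> ~U = F -> T = T
~P = ~T = F
(~R -> ~U) <-> ~P = T <-> F = F
Q & ((~R -> ~U) <-> ~P) = T & F = F
~S = ~T = F
(Q & ((~R -> ~U) <-> ~P)) xor ~S = F xor F = F
So S2 is false.

S3: Parsed as ~U -> ~(~P nand ~Q)

~U = ~F = T
~P = ~T = F
~Q = ~T = F
~P nand ~Q = F nand F = T
~(~P nand ~Q) = ~T = F
~U -> ~(~P nand ~Q) = T -> F = F
Thus S3 is false.

True statements: 0 (none).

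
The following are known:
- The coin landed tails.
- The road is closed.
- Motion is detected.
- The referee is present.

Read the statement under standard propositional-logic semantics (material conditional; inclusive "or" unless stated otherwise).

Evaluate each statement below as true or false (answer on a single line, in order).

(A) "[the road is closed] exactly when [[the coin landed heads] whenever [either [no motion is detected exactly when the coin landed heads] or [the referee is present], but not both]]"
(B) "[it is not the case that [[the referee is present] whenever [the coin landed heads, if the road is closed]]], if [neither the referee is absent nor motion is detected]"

Let G = "the road is closed" (T), W = "motion is detected" (T), U = "the coin landed heads" (F), Q = "the referee is present" (T).

(A): This is G ↔ (((¬W ↔ U) ⊕ Q) → U).

¬W = ¬T = F
¬W ↔ U = F ↔ F = T
(¬W ↔ U) ⊕ Q = T ⊕ T = F
((¬W ↔ U) ⊕ Q) → U = F → F = T
G ↔ (((¬W ↔ U) ⊕ Q) → U) = T ↔ T = T
Hence (A) is true.

(B): This is (¬Q ↓ W) → ¬((G → U) → Q).

¬Q = ¬T = F
¬Q ↓ W = F ↓ T = F
G → U = T → F = F
(G → U) → Q = F → T = T
¬((G → U) → Q) = ¬T = F
(¬Q ↓ W) → ¬((G → U) → Q) = F → F = T
Thus (B) is true.

(A) true; (B) true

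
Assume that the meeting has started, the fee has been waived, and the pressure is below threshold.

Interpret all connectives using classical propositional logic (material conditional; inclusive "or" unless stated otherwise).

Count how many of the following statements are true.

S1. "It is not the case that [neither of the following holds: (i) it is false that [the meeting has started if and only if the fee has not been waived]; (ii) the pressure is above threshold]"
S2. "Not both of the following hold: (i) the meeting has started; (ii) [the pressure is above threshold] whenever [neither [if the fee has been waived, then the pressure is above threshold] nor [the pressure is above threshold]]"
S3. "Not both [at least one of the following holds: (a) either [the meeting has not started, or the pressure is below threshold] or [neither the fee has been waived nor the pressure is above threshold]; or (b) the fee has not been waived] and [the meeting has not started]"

3

Let P = "the meeting has started" (True), Q = "the fee has been waived" (True), R = "the pressure is above threshold" (False).

S1: Parsed as not (not (P iff not Q) nor R)

not Q = not True = False
P iff not Q = True iff False = False
not (P iff not Q) = not False = True
not (P iff not Q) nor R = True nor False = False
not (not (P iff not Q) nor R) = not False = True
Thus S1 is true.

S2: Parsed as P nand (((Q -> R) nor R) -> R)

Q -> R = True -> False = False
(Q -> R) nor R = False nor False = True
((Q -> R) nor R) -> R = True -> False = False
P nand (((Q -> R) nor R) -> R) = True nand False = True
Hence S2 is true.

S3: In symbols: (((not P or not R) or (Q nor R)) or not Q) nand not P

not P = not True = False
not R = not False = True
not P or not R = False or True = True
Q nor R = True nor False = False
(not P or not R) or (Q nor R) = True or False = True
not Q = not True = False
((not P or not R) or (Q nor R)) or not Q = True or False = True
not P = not True = False
(((not P or not R) or (Q nor R)) or not Q) nand not P = True nand False = True
Thus S3 is true.

True statements: 3 (S1, S2, S3).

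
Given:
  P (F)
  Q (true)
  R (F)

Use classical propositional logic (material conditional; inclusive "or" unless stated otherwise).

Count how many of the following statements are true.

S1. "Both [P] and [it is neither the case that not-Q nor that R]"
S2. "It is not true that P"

1

S1: In symbols: P & (~Q nor R)

~Q = ~T = F
~Q nor R = F nor F = T
P & (~Q nor R) = F & T = F
Hence S1 is false.

S2: Parsed as ~P

~P = ~F = T
Hence S2 is true.

1 of the 2 statements is true (S2).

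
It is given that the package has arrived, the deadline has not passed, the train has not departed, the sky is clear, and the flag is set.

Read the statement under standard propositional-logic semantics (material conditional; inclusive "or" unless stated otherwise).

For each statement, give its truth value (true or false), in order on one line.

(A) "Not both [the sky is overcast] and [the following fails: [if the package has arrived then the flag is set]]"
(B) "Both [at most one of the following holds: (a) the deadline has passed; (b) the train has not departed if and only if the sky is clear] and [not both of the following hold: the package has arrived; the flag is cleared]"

Let S = "the sky is overcast" (False), P = "the package has arrived" (True), U = "the flag is set" (True), Q = "the deadline has passed" (False), R = "the train has departed" (False).

(A): In symbols: S nand not (P -> U)

P -> U = True -> True = True
not (P -> U) = not True = False
S nand not (P -> U) = False nand False = True
Hence (A) is true.

(B): In symbols: (Q nand (not R iff not S)) and (P nand not U)

not R = not False = True
not S = not False = True
not R iff not S = True iff True = True
Q nand (not R iff not S) = False nand True = True
not U = not True = False
P nand not U = True nand False = True
(Q nand (not R iff not S)) and (P nand not U) = True and True = True
Thus (B) is true.

(A) T; (B) T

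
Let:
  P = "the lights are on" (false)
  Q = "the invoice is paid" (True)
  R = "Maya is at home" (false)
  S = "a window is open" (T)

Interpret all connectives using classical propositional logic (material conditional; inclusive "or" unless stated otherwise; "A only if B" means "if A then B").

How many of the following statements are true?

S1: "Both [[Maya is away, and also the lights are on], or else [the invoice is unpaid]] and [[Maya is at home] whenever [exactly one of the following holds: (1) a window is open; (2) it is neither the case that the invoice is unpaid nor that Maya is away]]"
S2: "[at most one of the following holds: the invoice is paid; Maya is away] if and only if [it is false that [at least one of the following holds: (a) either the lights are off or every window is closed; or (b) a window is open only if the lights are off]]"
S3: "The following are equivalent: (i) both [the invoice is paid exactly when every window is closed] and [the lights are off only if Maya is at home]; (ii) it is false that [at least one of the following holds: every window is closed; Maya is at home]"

1

S1: This is ((¬R ∧ P) ∨ ¬Q) ∧ ((S ⊕ (¬Q ↓ ¬R)) → R).

¬R = ¬F = T
¬R ∧ P = T ∧ F = F
¬Q = ¬T = F
(¬R ∧ P) ∨ ¬Q = F ∨ F = F
¬Q = ¬T = F
¬R = ¬F = T
¬Q ↓ ¬R = F ↓ T = F
S ⊕ (¬Q ↓ ¬R) = T ⊕ F = T
(S ⊕ (¬Q ↓ ¬R)) → R = T → F = F
((¬R ∧ P) ∨ ¬Q) ∧ ((S ⊕ (¬Q ↓ ¬R)) → R) = F ∧ F = F
Hence S1 is false.

S2: In symbols: (Q ↑ ¬R) ↔ ¬((¬P ∨ ¬S) ∨ (S → ¬P))

¬R = ¬F = T
Q ↑ ¬R = T ↑ T = F
¬P = ¬F = T
¬S = ¬T = F
¬P ∨ ¬S = T ∨ F = T
¬P = ¬F = T
S → ¬P = T → T = T
(¬P ∨ ¬S) ∨ (S → ¬P) = T ∨ T = T
¬((¬P ∨ ¬S) ∨ (S → ¬P)) = ¬T = F
(Q ↑ ¬R) ↔ ¬((¬P ∨ ¬S) ∨ (S → ¬P)) = F ↔ F = T
Thus S2 is true.

S3: Parsed as ((Q ↔ ¬S) ∧ (¬P → R)) ↔ ¬(¬S ∨ R)

¬S = ¬T = F
Q ↔ ¬S = T ↔ F = F
¬P = ¬F = T
¬P → R = T → F = F
(Q ↔ ¬S) ∧ (¬P → R) = F ∧ F = F
¬S = ¬T = F
¬S ∨ R = F ∨ F = F
¬(¬S ∨ R) = ¬F = T
((Q ↔ ¬S) ∧ (¬P → R)) ↔ ¬(¬S ∨ R) = F ↔ T = F
Hence S3 is false.

True statements: 1 (S2).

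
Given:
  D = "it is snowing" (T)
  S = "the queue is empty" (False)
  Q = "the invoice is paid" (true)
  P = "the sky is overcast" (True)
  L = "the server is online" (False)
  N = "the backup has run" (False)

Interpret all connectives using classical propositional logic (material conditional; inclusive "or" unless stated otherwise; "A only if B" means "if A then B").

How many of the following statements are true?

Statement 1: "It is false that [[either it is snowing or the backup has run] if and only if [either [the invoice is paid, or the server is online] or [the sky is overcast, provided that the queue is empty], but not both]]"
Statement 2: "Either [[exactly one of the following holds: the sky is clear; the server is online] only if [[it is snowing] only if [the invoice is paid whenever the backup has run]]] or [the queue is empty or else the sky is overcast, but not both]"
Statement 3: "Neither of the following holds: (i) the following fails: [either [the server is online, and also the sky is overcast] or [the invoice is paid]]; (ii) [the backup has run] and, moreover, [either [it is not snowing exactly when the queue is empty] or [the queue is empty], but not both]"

Statement 1: This is ~((D | N) <-> ((Q | L) xor (S -> P))).

D | N = T | F = T
Q | L = T | F = T
S -> P = F -> T = T
(Q | L) xor (S -> P) = T xor T = F
(D | N) <-> ((Q | L) xor (S -> P)) = T <-> F = F
~((D | N) <-> ((Q | L) xor (S -> P))) = ~F = T
Thus Statement 1 is true.

Statement 2: Parsed as ((~P xor L) -> (D -> (N -> Q))) | (S xor P)

~P = ~T = F
~P xor L = F xor F = F
N -> Q = F -> T = T
D -> (N -> Q) = T -> T = T
(~P xor L) -> (D -> (N -> Q)) = F -> T = T
S xor P = F xor T = T
((~P xor L) -> (D -> (N -> Q))) | (S xor P) = T | T = T
Thus Statement 2 is true.

Statement 3: Parsed as ~((L & P) | Q) nor (N & ((~D <-> S) xor S))

L & P = F & T = F
(L & P) | Q = F | T = T
~((L & P) | Q) = ~T = F
~D = ~T = F
~D <-> S = F <-> F = T
(~D <-> S) xor S = T xor F = T
N & ((~D <-> S) xor S) = F & T = F
~((L & P) | Q) nor (N & ((~D <-> S) xor S)) = F nor F = T
So Statement 3 is true.

True statements: 3 (Statement 1, Statement 2, Statement 3).

3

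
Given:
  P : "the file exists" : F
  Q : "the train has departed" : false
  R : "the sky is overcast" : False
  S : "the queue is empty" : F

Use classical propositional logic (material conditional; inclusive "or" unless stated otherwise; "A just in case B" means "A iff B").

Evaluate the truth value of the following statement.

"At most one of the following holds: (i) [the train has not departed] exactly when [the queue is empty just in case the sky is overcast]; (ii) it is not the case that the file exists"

False.

Parsed as (¬Q ↔ (S ↔ R)) ↑ ¬P

¬Q = ¬F = T
S ↔ R = F ↔ F = T
¬Q ↔ (S ↔ R) = T ↔ T = T
¬P = ¬F = T
(¬Q ↔ (S ↔ R)) ↑ ¬P = T ↑ T = F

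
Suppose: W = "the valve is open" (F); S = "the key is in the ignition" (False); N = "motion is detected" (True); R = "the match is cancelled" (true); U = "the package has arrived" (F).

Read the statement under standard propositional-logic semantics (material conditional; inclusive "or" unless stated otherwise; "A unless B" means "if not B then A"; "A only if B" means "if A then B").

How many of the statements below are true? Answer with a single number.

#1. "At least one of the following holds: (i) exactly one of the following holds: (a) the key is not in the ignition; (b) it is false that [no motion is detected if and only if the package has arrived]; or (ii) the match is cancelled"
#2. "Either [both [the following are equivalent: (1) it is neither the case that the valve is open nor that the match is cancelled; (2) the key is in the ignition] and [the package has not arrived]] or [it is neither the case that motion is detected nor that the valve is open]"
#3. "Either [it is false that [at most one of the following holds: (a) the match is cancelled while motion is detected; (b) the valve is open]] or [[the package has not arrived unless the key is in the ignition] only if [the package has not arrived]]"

#1: In symbols: (¬S ⊕ ¬(¬N ↔ U)) ∨ R

¬S = ¬F = T
¬N = ¬T = F
¬N ↔ U = F ↔ F = T
¬(¬N ↔ U) = ¬T = F
¬S ⊕ ¬(¬N ↔ U) = T ⊕ F = T
(¬S ⊕ ¬(¬N ↔ U)) ∨ R = T ∨ T = T
Hence #1 is true.

#2: Parsed as (((W ↓ R) ↔ S) ∧ ¬U) ∨ (N ↓ W)

W ↓ R = F ↓ T = F
(W ↓ R) ↔ S = F ↔ F = T
¬U = ¬F = T
((W ↓ R) ↔ S) ∧ ¬U = T ∧ T = T
N ↓ W = T ↓ F = F
(((W ↓ R) ↔ S) ∧ ¬U) ∨ (N ↓ W) = T ∨ F = T
Thus #2 is true.

#3: This is ¬((R ∧ N) ↑ W) ∨ ((¬U ∨ S) → ¬U).

R ∧ N = T ∧ T = T
(R ∧ N) ↑ W = T ↑ F = T
¬((R ∧ N) ↑ W) = ¬T = F
¬U = ¬F = T
¬U ∨ S = T ∨ F = T
¬U = ¬F = T
(¬U ∨ S) → ¬U = T → T = T
¬((R ∧ N) ↑ W) ∨ ((¬U ∨ S) → ¬U) = F ∨ T = T
So #3 is true.

Count: 3.

3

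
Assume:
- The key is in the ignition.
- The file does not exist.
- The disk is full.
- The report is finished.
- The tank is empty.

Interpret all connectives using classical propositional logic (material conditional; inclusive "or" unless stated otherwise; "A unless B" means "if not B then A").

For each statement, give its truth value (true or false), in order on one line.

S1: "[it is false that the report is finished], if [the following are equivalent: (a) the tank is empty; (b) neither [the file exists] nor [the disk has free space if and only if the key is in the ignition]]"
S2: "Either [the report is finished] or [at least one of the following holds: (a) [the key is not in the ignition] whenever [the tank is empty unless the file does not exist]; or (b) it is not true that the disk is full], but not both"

Let D = "the tank is full" (F), R = "the file exists" (F), Q = "the disk is full" (T), S = "the key is in the ignition" (T), U = "the report is finished" (T).

S1: Formalization: (~D <-> (R nor (~Q <-> S))) -> ~U

~D = ~F = T
~Q = ~T = F
~Q <-> S = F <-> T = F
R nor (~Q <-> S) = F nor F = T
~D <-> (R nor (~Q <-> S)) = T <-> T = T
~U = ~T = F
(~D <-> (R nor (~Q <-> S))) -> ~U = T -> F = F
Thus S1 is false.

S2: Parsed as U xor (((~D | ~R) -> ~S) | ~Q)

~D = ~F = T
~R = ~F = T
~D | ~R = T | T = T
~S = ~T = F
(~D | ~R) -> ~S = T -> F = F
~Q = ~T = F
((~D | ~R) -> ~S) | ~Q = F | F = F
U xor (((~D | ~R) -> ~S) | ~Q) = T xor F = T
Hence S2 is true.

S1 F / S2 T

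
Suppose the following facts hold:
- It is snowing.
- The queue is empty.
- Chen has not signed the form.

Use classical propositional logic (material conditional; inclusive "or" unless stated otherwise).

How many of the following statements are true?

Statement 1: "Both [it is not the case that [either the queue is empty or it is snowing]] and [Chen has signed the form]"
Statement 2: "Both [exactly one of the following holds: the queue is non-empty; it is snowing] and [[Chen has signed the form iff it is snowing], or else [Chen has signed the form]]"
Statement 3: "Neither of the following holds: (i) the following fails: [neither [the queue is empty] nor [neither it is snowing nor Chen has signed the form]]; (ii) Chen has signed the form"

0

Let Q = "the queue is empty" (T), V = "it is snowing" (T), N = "Chen has signed the form" (F).

Statement 1: In symbols: ¬(Q ∨ V) ∧ N

Q ∨ V = T ∨ T = T
¬(Q ∨ V) = ¬T = F
¬(Q ∨ V) ∧ N = F ∧ F = F
So Statement 1 is false.

Statement 2: Formalization: (¬Q ⊕ V) ∧ ((N ↔ V) ∨ N)

¬Q = ¬T = F
¬Q ⊕ V = F ⊕ T = T
N ↔ V = F ↔ T = F
(N ↔ V) ∨ N = F ∨ F = F
(¬Q ⊕ V) ∧ ((N ↔ V) ∨ N) = T ∧ F = F
So Statement 2 is false.

Statement 3: This is ¬(Q ↓ (V ↓ N)) ↓ N.

V ↓ N = T ↓ F = F
Q ↓ (V ↓ N) = T ↓ F = F
¬(Q ↓ (V ↓ N)) = ¬F = T
¬(Q ↓ (V ↓ N)) ↓ N = T ↓ F = F
Thus Statement 3 is false.

Count: 0.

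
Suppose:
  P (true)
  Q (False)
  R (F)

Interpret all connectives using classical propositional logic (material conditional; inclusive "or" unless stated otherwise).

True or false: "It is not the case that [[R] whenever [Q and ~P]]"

false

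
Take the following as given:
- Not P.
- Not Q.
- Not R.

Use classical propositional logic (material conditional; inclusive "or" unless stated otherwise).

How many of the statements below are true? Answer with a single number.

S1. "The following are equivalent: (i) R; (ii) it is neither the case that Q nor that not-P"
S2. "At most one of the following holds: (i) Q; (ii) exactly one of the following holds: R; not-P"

2

S1: This is R <-> (Q nor ~P).

~P = ~F = T
Q nor ~P = F nor T = F
R <-> (Q nor ~P) = F <-> F = T
Thus S1 is true.

S2: In symbols: Q nand (R xor ~P)

~P = ~F = T
R xor ~P = F xor T = T
Q nand (R xor ~P) = F nand T = T
Hence S2 is true.

True statements: 2.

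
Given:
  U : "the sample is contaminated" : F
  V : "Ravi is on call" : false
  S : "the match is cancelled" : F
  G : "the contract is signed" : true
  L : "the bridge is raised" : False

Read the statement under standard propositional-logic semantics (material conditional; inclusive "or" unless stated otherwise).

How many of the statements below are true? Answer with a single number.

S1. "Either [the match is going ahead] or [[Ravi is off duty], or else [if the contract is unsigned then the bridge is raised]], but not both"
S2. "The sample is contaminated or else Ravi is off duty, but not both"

S1: This is not S xor (not V or (not G -> L)).

not S = not False = True
not V = not False = True
not G = not True = False
not G -> L = False -> False = True
not V or (not G -> L) = True or True = True
not S xor (not V or (not G -> L)) = True xor True = False
Hence S1 is false.

S2: In symbols: U xor not V

not V = not False = True
U xor not V = False xor True = True
So S2 is true.

Count: 1.

1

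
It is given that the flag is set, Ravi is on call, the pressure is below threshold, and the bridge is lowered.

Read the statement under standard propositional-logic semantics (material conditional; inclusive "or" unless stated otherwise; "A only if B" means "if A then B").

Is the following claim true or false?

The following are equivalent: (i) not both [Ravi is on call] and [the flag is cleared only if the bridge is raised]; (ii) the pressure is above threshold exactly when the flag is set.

True.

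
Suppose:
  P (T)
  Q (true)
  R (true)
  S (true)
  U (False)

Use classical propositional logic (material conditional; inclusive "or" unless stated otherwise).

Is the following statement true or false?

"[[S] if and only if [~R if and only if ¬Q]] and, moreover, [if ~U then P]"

true

Formalization: (S ↔ (¬R ↔ ¬Q)) ∧ (¬U → P)

¬R = ¬T = F
¬Q = ¬T = F
¬R ↔ ¬Q = F ↔ F = T
S ↔ (¬R ↔ ¬Q) = T ↔ T = T
¬U = ¬F = T
¬U → P = T → T = T
(S ↔ (¬R ↔ ¬Q)) ∧ (¬U → P) = T ∧ T = T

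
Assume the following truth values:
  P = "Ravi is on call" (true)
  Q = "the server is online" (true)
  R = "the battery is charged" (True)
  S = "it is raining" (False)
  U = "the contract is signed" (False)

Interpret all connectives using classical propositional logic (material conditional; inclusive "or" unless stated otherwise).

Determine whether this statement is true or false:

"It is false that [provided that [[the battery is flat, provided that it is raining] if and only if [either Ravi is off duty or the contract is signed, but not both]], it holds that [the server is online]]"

In symbols: not (((S -> not R) iff (not P xor U)) -> Q)

not R = not True = False
S -> not R = False -> False = True
not P = not True = False
not P xor U = False xor False = False
(S -> not R) iff (not P xor U) = True iff False = False
((S -> not R) iff (not P xor U)) -> Q = False -> True = True
not (((S -> not R) iff (not P xor U)) -> Q) = not True = False

False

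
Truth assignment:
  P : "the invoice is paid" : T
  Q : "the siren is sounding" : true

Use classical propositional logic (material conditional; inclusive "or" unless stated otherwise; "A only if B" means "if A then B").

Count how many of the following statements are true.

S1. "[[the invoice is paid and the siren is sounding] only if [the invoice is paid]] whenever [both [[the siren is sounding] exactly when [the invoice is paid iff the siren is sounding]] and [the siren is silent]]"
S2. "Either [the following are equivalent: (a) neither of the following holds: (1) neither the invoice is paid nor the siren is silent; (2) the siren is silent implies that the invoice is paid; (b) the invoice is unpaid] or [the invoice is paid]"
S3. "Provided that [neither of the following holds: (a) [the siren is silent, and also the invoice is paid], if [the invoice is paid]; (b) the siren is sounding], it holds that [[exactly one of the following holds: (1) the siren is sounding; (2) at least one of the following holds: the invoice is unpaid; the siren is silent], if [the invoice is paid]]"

S1: This is ((Q <-> (P <-> Q)) & ~Q) -> ((P & Q) -> P).

P <-> Q = T <-> T = T
Q <-> (P <-> Q) = T <-> T = T
~Q = ~T = F
(Q <-> (P <-> Q)) & ~Q = T & F = F
P & Q = T & T = T
(P & Q) -> P = T -> T = T
((Q <-> (P <-> Q)) & ~Q) -> ((P & Q) -> P) = F -> T = T
Hence S1 is true.

S2: This is (((P nor ~Q) nor (~Q -> P)) <-> ~P) | P.

~Q = ~T = F
P nor ~Q = T nor F = F
~Q = ~T = F
~Q -> P = F -> T = T
(P nor ~Q) nor (~Q -> P) = F nor T = F
~P = ~T = F
((P nor ~Q) nor (~Q -> P)) <-> ~P = F <-> F = T
(((P nor ~Q) nor (~Q -> P)) <-> ~P) | P = T | T = T
Thus S2 is true.

S3: Parsed as ((P -> (~Q & P)) nor Q) -> (P -> (Q xor (~P | ~Q)))

~Q = ~T = F
~Q & P = F & T = F
P -> (~Q & P) = T -> F = F
(P -> (~Q & P)) nor Q = F nor T = F
~P = ~T = F
~Q = ~T = F
~P | ~Q = F | F = F
Q xor (~P | ~Q) = T xor F = T
P -> (Q xor (~P | ~Q)) = T -> T = T
((P -> (~Q & P)) nor Q) -> (P -> (Q xor (~P | ~Q))) = F -> T = T
Hence S3 is true.

True statements: 3.

3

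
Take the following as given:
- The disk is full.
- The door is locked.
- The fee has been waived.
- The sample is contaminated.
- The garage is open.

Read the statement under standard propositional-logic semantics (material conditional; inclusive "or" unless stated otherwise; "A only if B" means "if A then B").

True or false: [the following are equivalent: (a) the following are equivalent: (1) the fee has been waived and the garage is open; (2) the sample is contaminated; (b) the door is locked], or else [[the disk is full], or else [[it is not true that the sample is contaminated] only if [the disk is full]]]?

Let R = "the fee has been waived" (T), U = "the garage is closed" (F), S = "the sample is contaminated" (T), Q = "the door is locked" (T), P = "the disk is full" (T).
Parsed as (((R & ~U) <-> S) <-> Q) | (P | (~S -> P))

~U = ~F = T
R & ~U = T & T = T
(R & ~U) <-> S = T <-> T = T
((R & ~U) <-> S) <-> Q = T <-> T = T
~S = ~T = F
~S -> P = F -> T = T
P | (~S -> P) = T | T = T
(((R & ~U) <-> S) <-> Q) | (P | (~S -> P)) = T | T = T

True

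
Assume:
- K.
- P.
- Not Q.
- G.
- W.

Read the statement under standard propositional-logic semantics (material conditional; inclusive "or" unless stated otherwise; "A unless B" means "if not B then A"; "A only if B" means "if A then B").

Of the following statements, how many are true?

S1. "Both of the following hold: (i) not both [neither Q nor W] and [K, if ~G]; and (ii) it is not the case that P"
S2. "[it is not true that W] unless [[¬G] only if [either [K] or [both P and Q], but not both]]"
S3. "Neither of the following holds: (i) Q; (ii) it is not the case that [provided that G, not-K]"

1

S1: In symbols: ((Q ↓ W) ↑ (¬G → K)) ∧ ¬P

Q ↓ W = F ↓ T = F
¬G = ¬T = F
¬G → K = F → T = T
(Q ↓ W) ↑ (¬G → K) = F ↑ T = T
¬P = ¬T = F
((Q ↓ W) ↑ (¬G → K)) ∧ ¬P = T ∧ F = F
So S1 is false.

S2: Formalization: ¬W ∨ (¬G → (K ⊕ (P ∧ Q)))

¬W = ¬T = F
¬G = ¬T = F
P ∧ Q = T ∧ F = F
K ⊕ (P ∧ Q) = T ⊕ F = T
¬G → (K ⊕ (P ∧ Q)) = F → T = T
¬W ∨ (¬G → (K ⊕ (P ∧ Q))) = F ∨ T = T
So S2 is true.

S3: In symbols: Q ↓ ¬(G → ¬K)

¬K = ¬T = F
G → ¬K = T → F = F
¬(G → ¬K) = ¬F = T
Q ↓ ¬(G → ¬K) = F ↓ T = F
Hence S3 is false.

1 of the 3 statements is true.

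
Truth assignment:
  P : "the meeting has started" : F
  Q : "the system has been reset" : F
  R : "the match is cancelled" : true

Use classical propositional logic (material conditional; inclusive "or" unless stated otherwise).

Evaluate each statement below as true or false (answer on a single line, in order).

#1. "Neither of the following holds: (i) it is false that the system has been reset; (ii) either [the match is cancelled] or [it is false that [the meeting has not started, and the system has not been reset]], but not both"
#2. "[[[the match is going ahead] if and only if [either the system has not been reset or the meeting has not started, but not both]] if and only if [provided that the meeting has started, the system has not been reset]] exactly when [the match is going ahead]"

#1: In symbols: not Q nor (R xor not (not P and not Q))

not Q = not False = True
not P = not False = True
not Q = not False = True
not P and not Q = True and True = True
not (not P and not Q) = not True = False
R xor not (not P and not Q) = True xor False = True
not Q nor (R xor not (not P and not Q)) = True nor True = False
Hence #1 is false.

#2: This is ((not R iff (not Q xor not P)) iff (P -> not Q)) iff not R.

not R = not True = False
not Q = not False = True
not P = not False = True
not Q xor not P = True xor True = False
not R iff (not Q xor not P) = False iff False = True
not Q = not False = True
P -> not Q = False -> True = True
(not R iff (not Q xor not P)) iff (P -> not Q) = True iff True = True
not R = not True = False
((not R iff (not Q xor not P)) iff (P -> not Q)) iff not R = True iff False = False
So #2 is false.

#1 F, #2 F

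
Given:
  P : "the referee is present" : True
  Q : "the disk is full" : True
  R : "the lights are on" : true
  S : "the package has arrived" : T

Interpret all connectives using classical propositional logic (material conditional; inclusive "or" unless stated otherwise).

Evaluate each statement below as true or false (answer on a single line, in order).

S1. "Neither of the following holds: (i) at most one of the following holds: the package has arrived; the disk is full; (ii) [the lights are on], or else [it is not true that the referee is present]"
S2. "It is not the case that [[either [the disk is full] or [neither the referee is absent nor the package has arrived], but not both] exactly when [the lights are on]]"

S1: Parsed as (S nand Q) nor (R | ~P)

S nand Q = T nand T = F
~P = ~T = F
R | ~P = T | F = T
(S nand Q) nor (R | ~P) = F nor T = F
So S1 is false.

S2: In symbols: ~((Q xor (~P nor S)) <-> R)

~P = ~T = F
~P nor S = F nor T = F
Q xor (~P nor S) = T xor F = T
(Q xor (~P nor S)) <-> R = T <-> T = T
~((Q xor (~P nor S)) <-> R) = ~T = F
So S2 is false.

S1 false, S2 false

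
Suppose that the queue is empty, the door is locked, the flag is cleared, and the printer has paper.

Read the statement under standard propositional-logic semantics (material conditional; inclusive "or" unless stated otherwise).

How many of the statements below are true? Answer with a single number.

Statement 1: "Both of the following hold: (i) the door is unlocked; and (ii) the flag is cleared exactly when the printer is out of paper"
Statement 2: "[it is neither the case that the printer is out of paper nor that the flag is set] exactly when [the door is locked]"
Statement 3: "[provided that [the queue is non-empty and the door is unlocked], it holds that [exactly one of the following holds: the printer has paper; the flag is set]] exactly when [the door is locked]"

2

Let P = "the door is locked" (T), U = "the flag is set" (F), R = "the printer has paper" (T), M = "the queue is empty" (T).

Statement 1: This is ¬P ∧ (¬U ↔ ¬R).

¬P = ¬T = F
¬U = ¬F = T
¬R = ¬T = F
¬U ↔ ¬R = T ↔ F = F
¬P ∧ (¬U ↔ ¬R) = F ∧ F = F
Hence Statement 1 is false.

Statement 2: Formalization: (¬R ↓ U) ↔ P

¬R = ¬T = F
¬R ↓ U = F ↓ F = T
(¬R ↓ U) ↔ P = T ↔ T = T
Thus Statement 2 is true.

Statement 3: In symbols: ((¬M ∧ ¬P) → (R ⊕ U)) ↔ P

¬M = ¬T = F
¬P = ¬T = F
¬M ∧ ¬P = F ∧ F = F
R ⊕ U = T ⊕ F = T
(¬M ∧ ¬P) → (R ⊕ U) = F → T = T
((¬M ∧ ¬P) → (R ⊕ U)) ↔ P = T ↔ T = T
Hence Statement 3 is true.

2 of the 3 statements are true (Statement 2, Statement 3).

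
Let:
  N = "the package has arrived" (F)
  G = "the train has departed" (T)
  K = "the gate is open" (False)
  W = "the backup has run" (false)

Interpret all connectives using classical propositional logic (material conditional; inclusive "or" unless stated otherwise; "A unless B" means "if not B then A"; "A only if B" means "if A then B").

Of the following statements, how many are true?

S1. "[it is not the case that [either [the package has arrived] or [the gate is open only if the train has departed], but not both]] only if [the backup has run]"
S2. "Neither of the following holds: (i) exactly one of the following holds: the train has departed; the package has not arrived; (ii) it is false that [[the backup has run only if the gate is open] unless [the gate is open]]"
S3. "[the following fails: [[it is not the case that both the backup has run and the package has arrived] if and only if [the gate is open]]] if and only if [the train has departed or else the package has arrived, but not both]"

S1: Formalization: ¬(N ⊕ (K → G)) → W

K → G = F → T = T
N ⊕ (K → G) = F ⊕ T = T
¬(N ⊕ (K → G)) = ¬T = F
¬(N ⊕ (K → G)) → W = F → F = T
So S1 is true.

S2: In symbols: (G ⊕ ¬N) ↓ ¬((W → K) ∨ K)

¬N = ¬F = T
G ⊕ ¬N = T ⊕ T = F
W → K = F → F = T
(W → K) ∨ K = T ∨ F = T
¬((W → K) ∨ K) = ¬T = F
(G ⊕ ¬N) ↓ ¬((W → K) ∨ K) = F ↓ F = T
Thus S2 is true.

S3: Formalization: ¬((W ↑ N) ↔ K) ↔ (G ⊕ N)

W ↑ N = F ↑ F = T
(W ↑ N) ↔ K = T ↔ F = F
¬((W ↑ N) ↔ K) = ¬F = T
G ⊕ N = T ⊕ F = T
¬((W ↑ N) ↔ K) ↔ (G ⊕ N) = T ↔ T = T
Thus S3 is true.

True statements: 3.

3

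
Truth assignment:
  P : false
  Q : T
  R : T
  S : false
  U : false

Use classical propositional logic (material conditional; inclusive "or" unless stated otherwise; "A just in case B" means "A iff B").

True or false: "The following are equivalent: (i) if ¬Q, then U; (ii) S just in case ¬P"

Values: Q=T, U=F, S=F, P=F.
Formalization: (~Q -> U) <-> (S <-> ~P)

~Q = ~T = F
~Q -> U = F -> F = T
~P = ~F = T
S <-> ~P = F <-> T = F
(~Q -> U) <-> (S <-> ~P) = T <-> F = F

false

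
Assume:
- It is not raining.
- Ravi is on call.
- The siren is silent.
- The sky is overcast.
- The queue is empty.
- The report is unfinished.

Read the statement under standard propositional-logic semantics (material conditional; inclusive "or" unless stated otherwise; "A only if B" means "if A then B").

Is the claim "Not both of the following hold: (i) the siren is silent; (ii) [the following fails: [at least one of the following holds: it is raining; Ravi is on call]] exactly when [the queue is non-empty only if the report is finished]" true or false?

Let R = "the siren is sounding" (F), P = "it is raining" (F), Q = "Ravi is on call" (T), U = "the queue is empty" (T), V = "the report is finished" (F).
This is ~R nand (~(P | Q) <-> (~U -> V)).

~R = ~F = T
P | Q = F | T = T
~(P | Q) = ~T = F
~U = ~T = F
~U -> V = F -> F = T
~(P | Q) <-> (~U -> V) = F <-> T = F
~R nand (~(P | Q) <-> (~U -> V)) = T nand F = T

True.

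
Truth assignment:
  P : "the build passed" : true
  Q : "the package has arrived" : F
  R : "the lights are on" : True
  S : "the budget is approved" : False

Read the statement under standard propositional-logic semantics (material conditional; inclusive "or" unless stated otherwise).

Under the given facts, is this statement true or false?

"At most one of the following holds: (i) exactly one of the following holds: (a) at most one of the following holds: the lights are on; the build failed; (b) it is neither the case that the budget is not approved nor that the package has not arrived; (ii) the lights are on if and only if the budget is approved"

Values: R=True, P=True, S=False, Q=False.
This is ((R nand not P) xor (not S nor not Q)) nand (R iff S).

not P = not True = False
R nand not P = True nand False = True
not S = not False = True
not Q = not False = True
not S nor not Q = True nor True = False
(R nand not P) xor (not S nor not Q) = True xor False = True
R iff S = True iff False = False
((R nand not P) xor (not S nor not Q)) nand (R iff S) = True nand False = True

true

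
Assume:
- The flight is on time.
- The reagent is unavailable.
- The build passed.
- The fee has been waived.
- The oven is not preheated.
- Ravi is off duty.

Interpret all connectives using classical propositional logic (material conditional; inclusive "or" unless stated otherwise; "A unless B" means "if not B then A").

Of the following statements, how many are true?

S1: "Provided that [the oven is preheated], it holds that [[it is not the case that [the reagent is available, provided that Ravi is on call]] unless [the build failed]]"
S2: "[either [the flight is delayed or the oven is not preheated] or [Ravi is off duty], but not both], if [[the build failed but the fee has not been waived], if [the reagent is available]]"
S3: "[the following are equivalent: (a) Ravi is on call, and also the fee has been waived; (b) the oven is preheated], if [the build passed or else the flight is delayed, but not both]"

Let G = "the oven is preheated" (F), V = "Ravi is on call" (F), K = "the reagent is available" (F), H = "the build passed" (T), U = "the fee has been waived" (T), M = "the flight is delayed" (F).

S1: Formalization: G → (¬(V → K) ∨ ¬H)

V → K = F → F = T
¬(V → K) = ¬T = F
¬H = ¬T = F
¬(V → K) ∨ ¬H = F ∨ F = F
G → (¬(V → K) ∨ ¬H) = F → F = T
So S1 is true.

S2: Formalization: (K → (¬H ∧ ¬U)) → ((M ∨ ¬G) ⊕ ¬V)

¬H = ¬T = F
¬U = ¬T = F
¬H ∧ ¬U = F ∧ F = F
K → (¬H ∧ ¬U) = F → F = T
¬G = ¬F = T
M ∨ ¬G = F ∨ T = T
¬V = ¬F = T
(M ∨ ¬G) ⊕ ¬V = T ⊕ T = F
(K → (¬H ∧ ¬U)) → ((M ∨ ¬G) ⊕ ¬V) = T → F = F
So S2 is false.

S3: Parsed as (H ⊕ M) → ((V ∧ U) ↔ G)

H ⊕ M = T ⊕ F = T
V ∧ U = F ∧ T = F
(V ∧ U) ↔ G = F ↔ F = T
(H ⊕ M) → ((V ∧ U) ↔ G) = T → T = T
Thus S3 is true.

Count: 2.

2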